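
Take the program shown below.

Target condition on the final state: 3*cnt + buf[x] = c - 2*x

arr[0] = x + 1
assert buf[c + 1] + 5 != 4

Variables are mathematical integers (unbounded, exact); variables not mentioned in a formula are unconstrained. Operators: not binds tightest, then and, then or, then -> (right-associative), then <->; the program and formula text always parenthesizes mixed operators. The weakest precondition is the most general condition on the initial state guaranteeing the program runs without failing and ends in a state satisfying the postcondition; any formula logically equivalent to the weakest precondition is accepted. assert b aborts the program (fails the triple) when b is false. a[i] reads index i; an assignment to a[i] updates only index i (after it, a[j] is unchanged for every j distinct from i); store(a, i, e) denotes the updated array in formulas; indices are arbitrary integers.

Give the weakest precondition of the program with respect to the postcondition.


Working backward. After the program, the postcondition 3*cnt + buf[x] = c - 2*x must hold; in canonical form it is buf[x] + 3*cnt + 2*x = c.
Before assert buf[c + 1] + 5 != 4: buf[c + 1] != -1 and buf[x] + 3*cnt + 2*x = c
Before arr[0] := x + 1: buf[c + 1] != -1 and buf[x] + 3*cnt + 2*x = c
Answer: WP = buf[c + 1] != -1 and buf[x] + 3*cnt + 2*x = c


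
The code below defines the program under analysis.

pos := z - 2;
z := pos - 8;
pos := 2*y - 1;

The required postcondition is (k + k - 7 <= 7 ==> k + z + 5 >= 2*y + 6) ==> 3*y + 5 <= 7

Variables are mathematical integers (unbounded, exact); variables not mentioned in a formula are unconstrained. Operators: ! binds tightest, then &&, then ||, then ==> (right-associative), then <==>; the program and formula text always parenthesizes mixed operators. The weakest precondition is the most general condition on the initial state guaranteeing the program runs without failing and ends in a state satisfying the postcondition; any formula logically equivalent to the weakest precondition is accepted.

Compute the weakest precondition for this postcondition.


Working backward. After the program, the postcondition (k + k - 7 <= 7 ==> k + z + 5 >= 2*y + 6) ==> 3*y + 5 <= 7 must hold; in canonical form it is (2*k <= 14 ==> k + z >= 2*y + 1) ==> 3*y <= 2.
Before pos := 2*y - 1: (2*k <= 14 ==> k + z >= 2*y + 1) ==> 3*y <= 2
Before z := pos - 8: (2*k <= 14 ==> k + pos >= 2*y + 9) ==> 3*y <= 2
Before pos := z - 2: (2*k <= 14 ==> k + z >= 2*y + 11) ==> 3*y <= 2
Answer: WP = (2*k <= 14 ==> k + z >= 2*y + 11) ==> 3*y <= 2


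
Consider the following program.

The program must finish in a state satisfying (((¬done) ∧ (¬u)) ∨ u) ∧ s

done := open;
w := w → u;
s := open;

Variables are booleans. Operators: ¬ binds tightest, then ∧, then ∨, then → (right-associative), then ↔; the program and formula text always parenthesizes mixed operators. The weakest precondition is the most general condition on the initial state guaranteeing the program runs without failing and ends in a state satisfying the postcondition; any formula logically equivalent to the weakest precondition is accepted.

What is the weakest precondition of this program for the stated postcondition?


Working backward. After the program, (((¬done) ∧ (¬u)) ∨ u) ∧ s must hold.
Before s := open: (((¬done) ∧ (¬u)) ∨ u) ∧ open
Before w := w → u: (((¬done) ∧ (¬u)) ∨ u) ∧ open
Before done := open: (((¬open) ∧ (¬u)) ∨ u) ∧ open
Answer: WP = (((¬open) ∧ (¬u)) ∨ u) ∧ open


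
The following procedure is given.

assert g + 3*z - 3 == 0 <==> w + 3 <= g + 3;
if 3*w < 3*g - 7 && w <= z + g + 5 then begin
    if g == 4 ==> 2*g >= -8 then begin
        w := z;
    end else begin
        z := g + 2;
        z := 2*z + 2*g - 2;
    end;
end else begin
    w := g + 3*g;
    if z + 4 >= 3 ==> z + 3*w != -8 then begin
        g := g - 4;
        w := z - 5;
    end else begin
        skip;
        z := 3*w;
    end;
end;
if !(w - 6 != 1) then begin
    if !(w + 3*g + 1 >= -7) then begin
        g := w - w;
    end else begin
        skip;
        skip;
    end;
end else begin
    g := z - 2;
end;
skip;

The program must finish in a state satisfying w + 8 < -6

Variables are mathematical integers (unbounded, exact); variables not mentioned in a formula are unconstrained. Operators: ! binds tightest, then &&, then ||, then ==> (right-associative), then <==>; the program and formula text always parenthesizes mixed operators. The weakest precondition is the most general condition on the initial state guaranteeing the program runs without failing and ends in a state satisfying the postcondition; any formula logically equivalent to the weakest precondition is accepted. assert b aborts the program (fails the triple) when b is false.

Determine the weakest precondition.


Working backward. After the program, the postcondition w + 8 < -6 must hold; in canonical form it is w < -14.
Before skip: w < -14
Then branch requires ((!(3*g + w >= -8)) ==> w < -14) && (3*g + w >= -8 ==> w < -14); else branch requires w < -14.
Before the if: ((!(w != 7)) ==> (((!(3*g + w >= -8)) ==> w < -14) && (3*g + w >= -8 ==> w < -14))) && (w != 7 ==> w < -14)
Then branch requires ((g == 4 ==> 2*g >= -8) ==> (((!(z != 7)) ==> (((!(3*g + z >= -8)) ==> z < -14) && (3*g + z >= -8 ==> z < -14))) && (z != 7 ==> z < -14))) && ((!(g == 4 ==> 2*g >= -8)) ==> (((!(w != 7)) ==> (((!(3*g + w >= -8)) ==> w < -14) && (3*g + w >= -8 ==> w < -14))) && (w != 7 ==> w < -14))); else branch requires ((z >= -1 ==> 12*g + z != -8) ==> (((!(z != 12)) ==> (((!(3*g + z >= 9)) ==> z < -9) && (3*g + z >= 9 ==> z < -9))) && (z != 12 ==> z < -9))) && ((!(z >= -1 ==> 12*g + z != -8)) ==> (((!(4*g != 7)) ==> (((!(7*g >= -8)) ==> 4*g < -14) && (7*g >= -8 ==> 4*g < -14))) && (4*g != 7 ==> 4*g < -14))).
Before the if: ((3*w < 3*g - 7 && w <= g + z + 5) ==> (((g == 4 ==> 2*g >= -8) ==> (((!(z != 7)) ==> (((!(3*g + z >= -8)) ==> z < -14) && (3*g + z >= -8 ==> z < -14))) && (z != 7 ==> z < -14))) && ((!(g == 4 ==> 2*g >= -8)) ==> (((!(w != 7)) ==> (((!(3*g + w >= -8)) ==> w < -14) && (3*g + w >= -8 ==> w < -14))) && (w != 7 ==> w < -14))))) && ((!(3*w < 3*g - 7 && w <= g + z + 5)) ==> (((z >= -1 ==> 12*g + z != -8) ==> (((!(z != 12)) ==> (((!(3*g + z >= 9)) ==> z < -9) && (3*g + z >= 9 ==> z < -9))) && (z != 12 ==> z < -9))) && ((!(z >= -1 ==> 12*g + z != -8)) ==> (((!(4*g != 7)) ==> (((!(7*g >= -8)) ==> 4*g < -14) && (7*g >= -8 ==> 4*g < -14))) && (4*g != 7 ==> 4*g < -14)))))
Before assert g + 3*z - 3 == 0 <==> w + 3 <= g + 3: (g + 3*z == 3 <==> w <= g) && ((3*w < 3*g - 7 && w <= g + z + 5) ==> (((g == 4 ==> 2*g >= -8) ==> (((!(z != 7)) ==> (((!(3*g + z >= -8)) ==> z < -14) && (3*g + z >= -8 ==> z < -14))) && (z != 7 ==> z < -14))) && ((!(g == 4 ==> 2*g >= -8)) ==> (((!(w != 7)) ==> (((!(3*g + w >= -8)) ==> w < -14) && (3*g + w >= -8 ==> w < -14))) && (w != 7 ==> w < -14))))) && ((!(3*w < 3*g - 7 && w <= g + z + 5)) ==> (((z >= -1 ==> 12*g + z != -8) ==> (((!(z != 12)) ==> (((!(3*g + z >= 9)) ==> z < -9) && (3*g + z >= 9 ==> z < -9))) && (z != 12 ==> z < -9))) && ((!(z >= -1 ==> 12*g + z != -8)) ==> (((!(4*g != 7)) ==> (((!(7*g >= -8)) ==> 4*g < -14) && (7*g >= -8 ==> 4*g < -14))) && (4*g != 7 ==> 4*g < -14)))))
Answer: WP = (g + 3*z == 3 <==> w <= g) && ((3*w < 3*g - 7 && w <= g + z + 5) ==> (((g == 4 ==> 2*g >= -8) ==> (((!(z != 7)) ==> (((!(3*g + z >= -8)) ==> z < -14) && (3*g + z >= -8 ==> z < -14))) && (z != 7 ==> z < -14))) && ((!(g == 4 ==> 2*g >= -8)) ==> (((!(w != 7)) ==> (((!(3*g + w >= -8)) ==> w < -14) && (3*g + w >= -8 ==> w < -14))) && (w != 7 ==> w < -14))))) && ((!(3*w < 3*g - 7 && w <= g + z + 5)) ==> (((z >= -1 ==> 12*g + z != -8) ==> (((!(z != 12)) ==> (((!(3*g + z >= 9)) ==> z < -9) && (3*g + z >= 9 ==> z < -9))) && (z != 12 ==> z < -9))) && ((!(z >= -1 ==> 12*g + z != -8)) ==> (((!(4*g != 7)) ==> (((!(7*g >= -8)) ==> 4*g < -14) && (7*g >= -8 ==> 4*g < -14))) && (4*g != 7 ==> 4*g < -14)))))


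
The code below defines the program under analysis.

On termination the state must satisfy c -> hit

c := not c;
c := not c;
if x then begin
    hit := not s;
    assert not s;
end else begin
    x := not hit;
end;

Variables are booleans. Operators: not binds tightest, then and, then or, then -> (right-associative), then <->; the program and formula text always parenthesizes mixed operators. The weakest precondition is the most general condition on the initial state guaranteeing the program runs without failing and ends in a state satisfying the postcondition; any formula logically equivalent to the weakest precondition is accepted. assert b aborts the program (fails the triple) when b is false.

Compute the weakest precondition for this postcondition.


Working backward. After the program, c -> hit must hold.
Then branch requires (not s) and (c -> (not s)); else branch requires c -> hit.
Before the if: (x -> ((not s) and (c -> (not s)))) and ((not x) -> (c -> hit))
Before c := not c: (x -> ((not s) and ((not c) -> (not s)))) and ((not x) -> ((not c) -> hit))
Before c := not c: (x -> ((not s) and (c -> (not s)))) and ((not x) -> (c -> hit))
Answer: WP = (x -> ((not s) and (c -> (not s)))) and ((not x) -> (c -> hit))


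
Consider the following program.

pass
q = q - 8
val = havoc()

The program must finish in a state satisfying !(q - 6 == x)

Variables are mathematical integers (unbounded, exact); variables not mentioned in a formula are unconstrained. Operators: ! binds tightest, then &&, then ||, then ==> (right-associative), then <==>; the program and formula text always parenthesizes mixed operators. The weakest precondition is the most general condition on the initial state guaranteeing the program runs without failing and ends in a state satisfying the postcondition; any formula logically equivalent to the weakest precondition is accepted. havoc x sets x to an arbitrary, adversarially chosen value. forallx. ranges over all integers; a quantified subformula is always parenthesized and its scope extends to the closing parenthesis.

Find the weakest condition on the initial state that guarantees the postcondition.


Working backward. After the program, the postcondition !(q - 6 == x) must hold; in canonical form it is !(q == x + 6).
Before havoc val: !(q == x + 6)
Before q := q - 8: !(q == x + 14)
Before skip: !(q == x + 14)
Answer: WP = !(q == x + 14)


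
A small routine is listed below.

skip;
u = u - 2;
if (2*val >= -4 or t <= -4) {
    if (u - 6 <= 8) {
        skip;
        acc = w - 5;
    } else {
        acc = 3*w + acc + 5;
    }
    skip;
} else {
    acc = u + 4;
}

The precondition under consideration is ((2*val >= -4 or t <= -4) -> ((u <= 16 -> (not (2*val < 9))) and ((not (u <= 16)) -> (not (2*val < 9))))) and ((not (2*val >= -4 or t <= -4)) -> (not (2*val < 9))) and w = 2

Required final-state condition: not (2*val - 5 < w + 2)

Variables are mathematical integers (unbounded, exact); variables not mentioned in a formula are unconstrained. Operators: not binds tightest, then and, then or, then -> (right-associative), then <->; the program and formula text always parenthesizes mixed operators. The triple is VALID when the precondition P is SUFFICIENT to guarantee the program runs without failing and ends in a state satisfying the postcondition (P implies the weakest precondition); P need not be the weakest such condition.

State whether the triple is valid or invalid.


Working backward. After the program, the postcondition not (2*val - 5 < w + 2) must hold; in canonical form it is not (2*val < w + 7).
Then branch requires (u <= 14 -> (not (2*val < w + 7))) and ((not (u <= 14)) -> (not (2*val < w + 7))); else branch requires not (2*val < w + 7).
Before the if: ((2*val >= -4 or t <= -4) -> ((u <= 14 -> (not (2*val < w + 7))) and ((not (u <= 14)) -> (not (2*val < w + 7))))) and ((not (2*val >= -4 or t <= -4)) -> (not (2*val < w + 7)))
Before u := u - 2: ((2*val >= -4 or t <= -4) -> ((u <= 16 -> (not (2*val < w + 7))) and ((not (u <= 16)) -> (not (2*val < w + 7))))) and ((not (2*val >= -4 or t <= -4)) -> (not (2*val < w + 7)))
Before skip: ((2*val >= -4 or t <= -4) -> ((u <= 16 -> (not (2*val < w + 7))) and ((not (u <= 16)) -> (not (2*val < w + 7))))) and ((not (2*val >= -4 or t <= -4)) -> (not (2*val < w + 7)))
The weakest precondition is ((2*val >= -4 or t <= -4) -> ((u <= 16 -> (not (2*val < w + 7))) and ((not (u <= 16)) -> (not (2*val < w + 7))))) and ((not (2*val >= -4 or t <= -4)) -> (not (2*val < w + 7))).
Check whether ((2*val >= -4 or t <= -4) -> ((u <= 16 -> (not (2*val < 9))) and ((not (u <= 16)) -> (not (2*val < 9))))) and ((not (2*val >= -4 or t <= -4)) -> (not (2*val < 9))) and w = 2 implies it.
Every state satisfying the precondition satisfies the weakest precondition: the implication holds.
Answer: valid


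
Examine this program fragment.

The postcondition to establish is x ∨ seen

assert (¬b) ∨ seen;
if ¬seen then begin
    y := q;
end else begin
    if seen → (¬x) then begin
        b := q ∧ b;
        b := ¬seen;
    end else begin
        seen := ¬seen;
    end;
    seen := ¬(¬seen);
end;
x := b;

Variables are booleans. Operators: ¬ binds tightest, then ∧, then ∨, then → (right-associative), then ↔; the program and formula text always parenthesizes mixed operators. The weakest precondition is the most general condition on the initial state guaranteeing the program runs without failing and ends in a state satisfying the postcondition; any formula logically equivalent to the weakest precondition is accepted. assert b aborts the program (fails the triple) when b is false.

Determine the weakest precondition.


Working backward. After the program, x ∨ seen must hold.
Before x := b: b ∨ seen
Then branch requires b ∨ seen; else branch requires (¬(seen → (¬x))) → (b ∨ (¬seen)).
Before the if: ((¬seen) → (b ∨ seen)) ∧ (seen → ((¬(seen → (¬x))) → (b ∨ (¬seen))))
Before assert (¬b) ∨ seen: ((¬b) ∨ seen) ∧ ((¬seen) → (b ∨ seen)) ∧ (seen → ((¬(seen → (¬x))) → (b ∨ (¬seen))))
Answer: WP = ((¬b) ∨ seen) ∧ ((¬seen) → (b ∨ seen)) ∧ (seen → ((¬(seen → (¬x))) → (b ∨ (¬seen))))


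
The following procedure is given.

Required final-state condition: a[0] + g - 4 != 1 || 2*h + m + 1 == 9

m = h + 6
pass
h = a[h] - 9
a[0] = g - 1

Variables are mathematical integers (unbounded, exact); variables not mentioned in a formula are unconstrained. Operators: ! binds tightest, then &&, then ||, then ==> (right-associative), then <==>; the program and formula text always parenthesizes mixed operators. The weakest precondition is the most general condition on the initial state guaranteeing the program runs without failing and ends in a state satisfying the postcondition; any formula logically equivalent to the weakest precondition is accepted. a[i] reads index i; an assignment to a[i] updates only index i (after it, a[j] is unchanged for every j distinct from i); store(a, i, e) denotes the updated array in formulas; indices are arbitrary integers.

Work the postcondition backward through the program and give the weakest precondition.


Working backward. After the program, the postcondition a[0] + g - 4 != 1 || 2*h + m + 1 == 9 must hold; in canonical form it is a[0] + g != 5 || 2*h + m == 8.
Before a[0] := g - 1: 2*g != 6 || 2*h + m == 8
Before h := a[h] - 9: 2*g != 6 || 2*a[h] + m == 26
Before skip: 2*g != 6 || 2*a[h] + m == 26
Before m := h + 6: 2*g != 6 || 2*a[h] + h == 20
Answer: WP = 2*g != 6 || 2*a[h] + h == 20


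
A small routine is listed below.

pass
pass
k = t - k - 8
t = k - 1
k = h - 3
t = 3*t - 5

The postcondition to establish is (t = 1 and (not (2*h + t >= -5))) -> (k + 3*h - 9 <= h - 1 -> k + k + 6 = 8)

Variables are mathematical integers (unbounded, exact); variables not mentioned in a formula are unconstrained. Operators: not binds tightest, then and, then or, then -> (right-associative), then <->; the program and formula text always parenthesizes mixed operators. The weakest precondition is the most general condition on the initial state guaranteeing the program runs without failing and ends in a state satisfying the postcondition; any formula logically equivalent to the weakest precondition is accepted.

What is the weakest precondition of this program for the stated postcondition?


Working backward. After the program, the postcondition (t = 1 and (not (2*h + t >= -5))) -> (k + 3*h - 9 <= h - 1 -> k + k + 6 = 8) must hold; in canonical form it is (t = 1 and (not (2*h + t >= -5))) -> (2*h + k <= 8 -> 2*k = 2).
Before t := 3*t - 5: (3*t = 6 and (not (2*h + 3*t >= 0))) -> (2*h + k <= 8 -> 2*k = 2)
Before k := h - 3: (3*t = 6 and (not (2*h + 3*t >= 0))) -> (3*h <= 11 -> 2*h = 8)
Before t := k - 1: (3*k = 9 and (not (2*h + 3*k >= 3))) -> (3*h <= 11 -> 2*h = 8)
Before k := t - k - 8: (3*t = 3*k + 33 and (not (2*h + 3*t >= 3*k + 27))) -> (3*h <= 11 -> 2*h = 8)
Before skip: (3*t = 3*k + 33 and (not (2*h + 3*t >= 3*k + 27))) -> (3*h <= 11 -> 2*h = 8)
Before skip: (3*t = 3*k + 33 and (not (2*h + 3*t >= 3*k + 27))) -> (3*h <= 11 -> 2*h = 8)
Answer: WP = (3*t = 3*k + 33 and (not (2*h + 3*t >= 3*k + 27))) -> (3*h <= 11 -> 2*h = 8)


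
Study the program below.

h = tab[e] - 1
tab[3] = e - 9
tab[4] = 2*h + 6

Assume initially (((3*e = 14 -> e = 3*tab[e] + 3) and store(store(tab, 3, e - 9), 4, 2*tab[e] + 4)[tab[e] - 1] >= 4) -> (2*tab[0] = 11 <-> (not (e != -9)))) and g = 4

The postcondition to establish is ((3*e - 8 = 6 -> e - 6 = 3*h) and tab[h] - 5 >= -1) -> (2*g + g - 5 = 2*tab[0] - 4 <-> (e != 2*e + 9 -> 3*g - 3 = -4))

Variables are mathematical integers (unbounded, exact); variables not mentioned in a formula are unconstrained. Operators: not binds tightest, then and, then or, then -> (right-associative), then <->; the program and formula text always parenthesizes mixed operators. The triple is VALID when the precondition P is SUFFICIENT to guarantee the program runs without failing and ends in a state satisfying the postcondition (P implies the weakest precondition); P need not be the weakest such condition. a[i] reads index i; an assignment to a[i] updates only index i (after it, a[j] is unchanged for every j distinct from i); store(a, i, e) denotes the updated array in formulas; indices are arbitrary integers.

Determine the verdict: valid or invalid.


Working backward. After the program, the postcondition ((3*e - 8 = 6 -> e - 6 = 3*h) and tab[h] - 5 >= -1) -> (2*g + g - 5 = 2*tab[0] - 4 <-> (e != 2*e + 9 -> 3*g - 3 = -4)) must hold; in canonical form it is ((3*e = 14 -> e = 3*h + 6) and tab[h] >= 4) -> (3*g = 2*tab[0] + 1 <-> (e != -9 -> 3*g = -1)).
Before tab[4] := 2*h + 6: ((3*e = 14 -> e = 3*h + 6) and store(tab, 4, 2*h + 6)[h] >= 4) -> (3*g = 2*tab[0] + 1 <-> (e != -9 -> 3*g = -1))
Before tab[3] := e - 9: ((3*e = 14 -> e = 3*h + 6) and store(store(tab, 3, e - 9), 4, 2*h + 6)[h] >= 4) -> (3*g = 2*tab[0] + 1 <-> (e != -9 -> 3*g = -1))
Before h := tab[e] - 1: ((3*e = 14 -> e = 3*tab[e] + 3) and store(store(tab, 3, e - 9), 4, 2*tab[e] + 4)[tab[e] - 1] >= 4) -> (3*g = 2*tab[0] + 1 <-> (e != -9 -> 3*g = -1))
The weakest precondition is ((3*e = 14 -> e = 3*tab[e] + 3) and store(store(tab, 3, e - 9), 4, 2*tab[e] + 4)[tab[e] - 1] >= 4) -> (3*g = 2*tab[0] + 1 <-> (e != -9 -> 3*g = -1)).
Check whether (((3*e = 14 -> e = 3*tab[e] + 3) and store(store(tab, 3, e - 9), 4, 2*tab[e] + 4)[tab[e] - 1] >= 4) -> (2*tab[0] = 11 <-> (not (e != -9)))) and g = 4 implies it.
Every state satisfying the precondition satisfies the weakest precondition: the implication holds.
Answer: valid


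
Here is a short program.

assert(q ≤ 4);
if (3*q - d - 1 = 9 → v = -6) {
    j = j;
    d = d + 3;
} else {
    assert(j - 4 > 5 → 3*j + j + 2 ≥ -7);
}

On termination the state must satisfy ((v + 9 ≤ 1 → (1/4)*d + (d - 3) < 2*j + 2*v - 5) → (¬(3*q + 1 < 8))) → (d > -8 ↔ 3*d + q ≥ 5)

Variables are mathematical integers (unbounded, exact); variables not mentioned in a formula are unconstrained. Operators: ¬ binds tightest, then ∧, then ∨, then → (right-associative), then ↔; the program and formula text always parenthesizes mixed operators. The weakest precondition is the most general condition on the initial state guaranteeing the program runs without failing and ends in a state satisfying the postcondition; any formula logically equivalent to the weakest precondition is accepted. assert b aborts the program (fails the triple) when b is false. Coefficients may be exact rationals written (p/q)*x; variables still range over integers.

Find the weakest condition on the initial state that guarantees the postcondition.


Working backward. After the program, the postcondition ((v + 9 ≤ 1 → (1/4)*d + (d - 3) < 2*j + 2*v - 5) → (¬(3*q + 1 < 8))) → (d > -8 ↔ 3*d + q ≥ 5) must hold; in canonical form it is ((v ≤ -8 → (5/4)*d < 2*j + 2*v - 2) → (¬(3*q < 7))) → (d > -8 ↔ 3*d + q ≥ 5).
Then branch requires ((v ≤ -8 → (5/4)*d < 2*j + 2*v - 23/4) → (¬(3*q < 7))) → (d > -11 ↔ 3*d + q ≥ -4); else branch requires (j > 9 → 4*j ≥ -9) ∧ (((v ≤ -8 → (5/4)*d < 2*j + 2*v - 2) → (¬(3*q < 7))) → (d > -8 ↔ 3*d + q ≥ 5)).
Before the if: ((3*q = d + 10 → v = -6) → (((v ≤ -8 → (5/4)*d < 2*j + 2*v - 23/4) → (¬(3*q < 7))) → (d > -11 ↔ 3*d + q ≥ -4))) ∧ ((¬(3*q = d + 10 → v = -6)) → ((j > 9 → 4*j ≥ -9) ∧ (((v ≤ -8 → (5/4)*d < 2*j + 2*v - 2) → (¬(3*q < 7))) → (d > -8 ↔ 3*d + q ≥ 5))))
Before assert q ≤ 4: q ≤ 4 ∧ ((3*q = d + 10 → v = -6) → (((v ≤ -8 → (5/4)*d < 2*j + 2*v - 23/4) → (¬(3*q < 7))) → (d > -11 ↔ 3*d + q ≥ -4))) ∧ ((¬(3*q = d + 10 → v = -6)) → ((j > 9 → 4*j ≥ -9) ∧ (((v ≤ -8 → (5/4)*d < 2*j + 2*v - 2) → (¬(3*q < 7))) → (d > -8 ↔ 3*d + q ≥ 5))))
Answer: WP = q ≤ 4 ∧ ((3*q = d + 10 → v = -6) → (((v ≤ -8 → (5/4)*d < 2*j + 2*v - 23/4) → (¬(3*q < 7))) → (d > -11 ↔ 3*d + q ≥ -4))) ∧ ((¬(3*q = d + 10 → v = -6)) → ((j > 9 → 4*j ≥ -9) ∧ (((v ≤ -8 → (5/4)*d < 2*j + 2*v - 2) → (¬(3*q < 7))) → (d > -8 ↔ 3*d + q ≥ 5))))


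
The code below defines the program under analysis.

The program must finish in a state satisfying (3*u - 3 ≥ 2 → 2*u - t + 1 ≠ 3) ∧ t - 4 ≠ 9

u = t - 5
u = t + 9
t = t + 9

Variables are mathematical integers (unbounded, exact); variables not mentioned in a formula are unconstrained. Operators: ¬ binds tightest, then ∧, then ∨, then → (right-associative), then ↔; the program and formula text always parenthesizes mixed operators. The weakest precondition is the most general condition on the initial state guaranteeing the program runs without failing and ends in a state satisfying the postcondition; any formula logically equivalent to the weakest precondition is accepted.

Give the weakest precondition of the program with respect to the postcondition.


Working backward. After the program, the postcondition (3*u - 3 ≥ 2 → 2*u - t + 1 ≠ 3) ∧ t - 4 ≠ 9 must hold; in canonical form it is (3*u ≥ 5 → 2*u ≠ t + 2) ∧ t ≠ 13.
Before t := t + 9: (3*u ≥ 5 → 2*u ≠ t + 11) ∧ t ≠ 4
Before u := t + 9: (3*t ≥ -22 → t ≠ -7) ∧ t ≠ 4
Before u := t - 5: (3*t ≥ -22 → t ≠ -7) ∧ t ≠ 4
Answer: WP = (3*t ≥ -22 → t ≠ -7) ∧ t ≠ 4


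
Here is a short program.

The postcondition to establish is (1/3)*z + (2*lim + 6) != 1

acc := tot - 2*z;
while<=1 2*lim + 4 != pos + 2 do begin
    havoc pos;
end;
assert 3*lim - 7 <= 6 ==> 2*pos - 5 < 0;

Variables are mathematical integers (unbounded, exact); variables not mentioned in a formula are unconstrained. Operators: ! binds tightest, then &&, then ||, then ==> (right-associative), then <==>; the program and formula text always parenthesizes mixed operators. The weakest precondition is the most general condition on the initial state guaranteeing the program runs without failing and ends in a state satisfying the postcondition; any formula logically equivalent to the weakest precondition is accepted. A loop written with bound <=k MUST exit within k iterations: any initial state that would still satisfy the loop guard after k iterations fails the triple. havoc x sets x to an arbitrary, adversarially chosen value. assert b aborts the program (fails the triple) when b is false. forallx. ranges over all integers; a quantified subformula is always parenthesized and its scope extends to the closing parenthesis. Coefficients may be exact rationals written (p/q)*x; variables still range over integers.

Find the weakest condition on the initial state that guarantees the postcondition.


Working backward. After the program, the postcondition (1/3)*z + (2*lim + 6) != 1 must hold; in canonical form it is 2*lim + (1/3)*z != -5.
Before assert 3*lim - 7 <= 6 ==> 2*pos - 5 < 0: (3*lim <= 13 ==> 2*pos < 5) && 2*lim + (1/3)*z != -5
Before the loop (bound <=1), unroll the exhaustion recursion (WP_0 = exit-now case; WP_j = one more guarded iteration, up to j = 1):
  WP_0: (!(2*lim != pos - 2)) && (3*lim <= 13 ==> 2*pos < 5) && 2*lim + (1/3)*z != -5
  WP_1: (2*lim != pos - 2 ==> (forall pos_1. ((!(2*lim != pos_1 - 2)) && (3*lim <= 13 ==> 2*pos_1 < 5) && 2*lim + (1/3)*z != -5))) && ((!(2*lim != pos - 2)) ==> ((3*lim <= 13 ==> 2*pos < 5) && 2*lim + (1/3)*z != -5))
So before the loop: (2*lim != pos - 2 ==> (forall pos_1. ((!(2*lim != pos_1 - 2)) && (3*lim <= 13 ==> 2*pos_1 < 5) && 2*lim + (1/3)*z != -5))) && ((!(2*lim != pos - 2)) ==> ((3*lim <= 13 ==> 2*pos < 5) && 2*lim + (1/3)*z != -5))
Before acc := tot - 2*z: (2*lim != pos - 2 ==> (forall pos_1. ((!(2*lim != pos_1 - 2)) && (3*lim <= 13 ==> 2*pos_1 < 5) && 2*lim + (1/3)*z != -5))) && ((!(2*lim != pos - 2)) ==> ((3*lim <= 13 ==> 2*pos < 5) && 2*lim + (1/3)*z != -5))
Answer: WP = (2*lim != pos - 2 ==> (forall pos_1. ((!(2*lim != pos_1 - 2)) && (3*lim <= 13 ==> 2*pos_1 < 5) && 2*lim + (1/3)*z != -5))) && ((!(2*lim != pos - 2)) ==> ((3*lim <= 13 ==> 2*pos < 5) && 2*lim + (1/3)*z != -5))


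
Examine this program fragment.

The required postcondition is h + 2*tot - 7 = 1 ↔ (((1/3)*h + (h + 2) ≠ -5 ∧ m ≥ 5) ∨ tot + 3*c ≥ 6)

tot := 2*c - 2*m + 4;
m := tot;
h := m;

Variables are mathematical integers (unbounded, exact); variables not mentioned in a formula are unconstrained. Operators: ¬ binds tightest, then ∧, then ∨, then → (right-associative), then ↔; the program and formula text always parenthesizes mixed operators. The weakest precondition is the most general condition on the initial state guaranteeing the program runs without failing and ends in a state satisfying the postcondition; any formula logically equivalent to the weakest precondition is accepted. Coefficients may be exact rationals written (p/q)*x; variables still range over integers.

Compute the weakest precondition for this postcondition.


Working backward. After the program, the postcondition h + 2*tot - 7 = 1 ↔ (((1/3)*h + (h + 2) ≠ -5 ∧ m ≥ 5) ∨ tot + 3*c ≥ 6) must hold; in canonical form it is h + 2*tot = 8 ↔ (((4/3)*h ≠ -7 ∧ m ≥ 5) ∨ 3*c + tot ≥ 6).
Before h := m: m + 2*tot = 8 ↔ (((4/3)*m ≠ -7 ∧ m ≥ 5) ∨ 3*c + tot ≥ 6)
Before m := tot: 3*tot = 8 ↔ (((4/3)*tot ≠ -7 ∧ tot ≥ 5) ∨ 3*c + tot ≥ 6)
Before tot := 2*c - 2*m + 4: 6*c = 6*m - 4 ↔ (((8/3)*c ≠ (8/3)*m - 37/3 ∧ 2*c ≥ 2*m + 1) ∨ 5*c ≥ 2*m + 2)
Answer: WP = 6*c = 6*m - 4 ↔ (((8/3)*c ≠ (8/3)*m - 37/3 ∧ 2*c ≥ 2*m + 1) ∨ 5*c ≥ 2*m + 2)


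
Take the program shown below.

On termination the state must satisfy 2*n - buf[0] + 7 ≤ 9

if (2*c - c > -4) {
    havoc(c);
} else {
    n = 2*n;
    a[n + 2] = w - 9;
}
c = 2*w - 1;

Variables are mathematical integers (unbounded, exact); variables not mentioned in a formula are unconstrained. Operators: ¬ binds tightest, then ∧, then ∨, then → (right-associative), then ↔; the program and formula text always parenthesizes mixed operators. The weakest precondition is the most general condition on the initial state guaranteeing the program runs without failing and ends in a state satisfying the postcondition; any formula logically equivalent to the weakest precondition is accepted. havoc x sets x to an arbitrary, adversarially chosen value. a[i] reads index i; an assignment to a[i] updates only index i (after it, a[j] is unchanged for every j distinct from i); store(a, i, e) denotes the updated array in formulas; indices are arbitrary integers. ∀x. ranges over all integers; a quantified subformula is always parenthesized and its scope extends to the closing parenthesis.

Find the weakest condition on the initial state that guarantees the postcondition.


Working backward. After the program, the postcondition 2*n - buf[0] + 7 ≤ 9 must hold; in canonical form it is 2*n ≤ buf[0] + 2.
Before c := 2*w - 1: 2*n ≤ buf[0] + 2
Then branch requires 2*n ≤ buf[0] + 2; else branch requires 4*n ≤ buf[0] + 2.
Before the if: (c > -4 → 2*n ≤ buf[0] + 2) ∧ ((¬(c > -4)) → 4*n ≤ buf[0] + 2)
Answer: WP = (c > -4 → 2*n ≤ buf[0] + 2) ∧ ((¬(c > -4)) → 4*n ≤ buf[0] + 2)


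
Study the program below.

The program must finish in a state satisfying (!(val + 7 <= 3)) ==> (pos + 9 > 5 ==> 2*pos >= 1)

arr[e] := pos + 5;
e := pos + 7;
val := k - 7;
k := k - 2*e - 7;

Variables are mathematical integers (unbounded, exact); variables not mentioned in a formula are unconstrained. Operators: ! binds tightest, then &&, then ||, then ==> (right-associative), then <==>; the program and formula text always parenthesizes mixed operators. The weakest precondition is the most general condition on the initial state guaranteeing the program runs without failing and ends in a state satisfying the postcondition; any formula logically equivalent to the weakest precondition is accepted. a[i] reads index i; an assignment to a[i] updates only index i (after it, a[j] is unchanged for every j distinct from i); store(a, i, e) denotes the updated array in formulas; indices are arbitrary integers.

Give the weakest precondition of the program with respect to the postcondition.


Working backward. After the program, the postcondition (!(val + 7 <= 3)) ==> (pos + 9 > 5 ==> 2*pos >= 1) must hold; in canonical form it is (!(val <= -4)) ==> (pos > -4 ==> 2*pos >= 1).
Before k := k - 2*e - 7: (!(val <= -4)) ==> (pos > -4 ==> 2*pos >= 1)
Before val := k - 7: (!(k <= 3)) ==> (pos > -4 ==> 2*pos >= 1)
Before e := pos + 7: (!(k <= 3)) ==> (pos > -4 ==> 2*pos >= 1)
Before arr[e] := pos + 5: (!(k <= 3)) ==> (pos > -4 ==> 2*pos >= 1)
Answer: WP = (!(k <= 3)) ==> (pos > -4 ==> 2*pos >= 1)


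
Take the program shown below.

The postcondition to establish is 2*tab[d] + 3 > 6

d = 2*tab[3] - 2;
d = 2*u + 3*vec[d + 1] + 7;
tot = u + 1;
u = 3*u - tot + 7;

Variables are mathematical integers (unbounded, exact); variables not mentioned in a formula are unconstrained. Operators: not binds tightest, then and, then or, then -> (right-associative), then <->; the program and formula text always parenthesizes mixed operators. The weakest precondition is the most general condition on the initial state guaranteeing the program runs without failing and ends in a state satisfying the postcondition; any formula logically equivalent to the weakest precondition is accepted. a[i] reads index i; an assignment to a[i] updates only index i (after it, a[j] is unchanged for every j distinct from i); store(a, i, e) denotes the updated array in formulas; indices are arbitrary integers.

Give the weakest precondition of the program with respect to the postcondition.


Working backward. After the program, the postcondition 2*tab[d] + 3 > 6 must hold; in canonical form it is 2*tab[d] > 3.
Before u := 3*u - tot + 7: 2*tab[d] > 3
Before tot := u + 1: 2*tab[d] > 3
Before d := 2*u + 3*vec[d + 1] + 7: 2*tab[3*vec[d + 1] + 2*u + 7] > 3
Before d := 2*tab[3] - 2: 2*tab[3*vec[2*tab[3] - 1] + 2*u + 7] > 3
Answer: WP = 2*tab[3*vec[2*tab[3] - 1] + 2*u + 7] > 3


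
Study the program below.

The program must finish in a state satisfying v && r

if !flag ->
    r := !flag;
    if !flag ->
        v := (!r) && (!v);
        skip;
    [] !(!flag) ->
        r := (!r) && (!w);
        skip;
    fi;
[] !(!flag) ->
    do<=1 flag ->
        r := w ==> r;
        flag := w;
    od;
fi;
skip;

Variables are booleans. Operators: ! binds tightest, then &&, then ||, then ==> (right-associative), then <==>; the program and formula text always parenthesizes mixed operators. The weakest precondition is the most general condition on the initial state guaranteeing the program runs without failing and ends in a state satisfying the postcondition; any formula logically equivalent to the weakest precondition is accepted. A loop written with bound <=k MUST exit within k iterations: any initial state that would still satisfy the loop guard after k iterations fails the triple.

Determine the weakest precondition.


Working backward. After the program, v && r must hold.
Before skip: v && r
Then branch requires flag && (flag ==> (v && flag && (!w))); else branch requires (flag ==> ((!w) && v && (w ==> r))) && ((!flag) ==> (v && r)).
Before the if: ((!flag) ==> (flag && (flag ==> (v && flag && (!w))))) && (flag ==> ((flag ==> ((!w) && v && (w ==> r))) && ((!flag) ==> (v && r))))
Answer: WP = ((!flag) ==> (flag && (flag ==> (v && flag && (!w))))) && (flag ==> ((flag ==> ((!w) && v && (w ==> r))) && ((!flag) ==> (v && r))))


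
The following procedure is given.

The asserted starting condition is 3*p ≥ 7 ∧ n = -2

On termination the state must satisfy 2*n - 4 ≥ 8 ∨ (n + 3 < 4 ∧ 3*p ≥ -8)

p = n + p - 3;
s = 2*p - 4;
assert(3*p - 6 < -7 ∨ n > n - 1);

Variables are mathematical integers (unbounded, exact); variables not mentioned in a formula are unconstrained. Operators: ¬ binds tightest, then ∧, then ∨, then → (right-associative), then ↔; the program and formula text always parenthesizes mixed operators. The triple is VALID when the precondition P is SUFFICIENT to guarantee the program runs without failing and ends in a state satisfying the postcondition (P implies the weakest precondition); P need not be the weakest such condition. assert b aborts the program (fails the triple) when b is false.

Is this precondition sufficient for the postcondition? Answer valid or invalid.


Working backward. After the program, the postcondition 2*n - 4 ≥ 8 ∨ (n + 3 < 4 ∧ 3*p ≥ -8) must hold; in canonical form it is 2*n ≥ 12 ∨ (n < 1 ∧ 3*p ≥ -8).
Before assert 3*p - 6 < -7 ∨ n > n - 1: 2*n ≥ 12 ∨ (n < 1 ∧ 3*p ≥ -8)
Before s := 2*p - 4: 2*n ≥ 12 ∨ (n < 1 ∧ 3*p ≥ -8)
Before p := n + p - 3: 2*n ≥ 12 ∨ (n < 1 ∧ 3*n + 3*p ≥ 1)
The weakest precondition is 2*n ≥ 12 ∨ (n < 1 ∧ 3*n + 3*p ≥ 1).
Check whether 3*p ≥ 7 ∧ n = -2 implies it.
Every state satisfying the precondition satisfies the weakest precondition: the implication holds.
Answer: valid


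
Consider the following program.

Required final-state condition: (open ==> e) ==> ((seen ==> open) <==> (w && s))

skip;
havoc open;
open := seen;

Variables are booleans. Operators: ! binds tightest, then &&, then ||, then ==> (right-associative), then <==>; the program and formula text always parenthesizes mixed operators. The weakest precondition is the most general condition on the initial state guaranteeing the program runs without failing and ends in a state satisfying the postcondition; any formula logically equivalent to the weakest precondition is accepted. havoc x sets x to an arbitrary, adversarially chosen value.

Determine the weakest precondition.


Working backward. After the program, (open ==> e) ==> ((seen ==> open) <==> (w && s)) must hold.
Before open := seen: (seen ==> e) ==> (w && s)
Before havoc open: (seen ==> e) ==> (w && s)
Before skip: (seen ==> e) ==> (w && s)
Answer: WP = (seen ==> e) ==> (w && s)


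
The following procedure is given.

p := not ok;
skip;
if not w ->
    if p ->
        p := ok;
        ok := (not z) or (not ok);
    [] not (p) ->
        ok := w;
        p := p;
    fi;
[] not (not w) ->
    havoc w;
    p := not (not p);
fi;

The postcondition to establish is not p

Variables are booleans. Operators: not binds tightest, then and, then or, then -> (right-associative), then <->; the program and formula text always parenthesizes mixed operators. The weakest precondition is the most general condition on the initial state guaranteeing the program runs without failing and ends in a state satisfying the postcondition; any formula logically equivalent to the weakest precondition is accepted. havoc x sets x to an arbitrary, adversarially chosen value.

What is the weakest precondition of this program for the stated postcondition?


Working backward. After the program, not p must hold.
Then branch requires p -> (not ok); else branch requires not p.
Before the if: ((not w) -> (p -> (not ok))) and (w -> (not p))
Before skip: ((not w) -> (p -> (not ok))) and (w -> (not p))
Before p := not ok: w -> ok
Answer: WP = w -> ok


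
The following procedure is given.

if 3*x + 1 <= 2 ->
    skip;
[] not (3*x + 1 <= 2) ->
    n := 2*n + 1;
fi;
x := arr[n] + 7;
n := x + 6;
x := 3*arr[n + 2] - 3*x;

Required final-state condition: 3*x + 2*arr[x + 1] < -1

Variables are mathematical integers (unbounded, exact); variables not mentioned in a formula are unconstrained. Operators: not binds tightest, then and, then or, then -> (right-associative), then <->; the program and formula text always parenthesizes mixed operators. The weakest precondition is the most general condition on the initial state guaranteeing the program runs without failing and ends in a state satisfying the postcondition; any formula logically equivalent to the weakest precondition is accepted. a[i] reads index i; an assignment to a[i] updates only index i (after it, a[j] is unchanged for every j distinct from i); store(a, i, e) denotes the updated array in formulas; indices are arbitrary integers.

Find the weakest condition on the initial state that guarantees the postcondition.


Working backward. After the program, the postcondition 3*x + 2*arr[x + 1] < -1 must hold; in canonical form it is 2*arr[x + 1] + 3*x < -1.
Before x := 3*arr[n + 2] - 3*x: 2*arr[3*arr[n + 2] - 3*x + 1] + 9*arr[n + 2] < 9*x - 1
Before n := x + 6: 2*arr[3*arr[x + 8] - 3*x + 1] + 9*arr[x + 8] < 9*x - 1
Before x := arr[n] + 7: 9*arr[arr[n] + 15] + 2*arr[3*arr[arr[n] + 15] - 3*arr[n] - 20] < 9*arr[n] + 62
Then branch requires 9*arr[arr[n] + 15] + 2*arr[3*arr[arr[n] + 15] - 3*arr[n] - 20] < 9*arr[n] + 62; else branch requires 9*arr[arr[2*n + 1] + 15] + 2*arr[-3*arr[2*n + 1] + 3*arr[arr[2*n + 1] + 15] - 20] < 9*arr[2*n + 1] + 62.
Before the if: (3*x <= 1 -> 9*arr[arr[n] + 15] + 2*arr[3*arr[arr[n] + 15] - 3*arr[n] - 20] < 9*arr[n] + 62) and ((not (3*x <= 1)) -> 9*arr[arr[2*n + 1] + 15] + 2*arr[-3*arr[2*n + 1] + 3*arr[arr[2*n + 1] + 15] - 20] < 9*arr[2*n + 1] + 62)
Answer: WP = (3*x <= 1 -> 9*arr[arr[n] + 15] + 2*arr[3*arr[arr[n] + 15] - 3*arr[n] - 20] < 9*arr[n] + 62) and ((not (3*x <= 1)) -> 9*arr[arr[2*n + 1] + 15] + 2*arr[-3*arr[2*n + 1] + 3*arr[arr[2*n + 1] + 15] - 20] < 9*arr[2*n + 1] + 62)


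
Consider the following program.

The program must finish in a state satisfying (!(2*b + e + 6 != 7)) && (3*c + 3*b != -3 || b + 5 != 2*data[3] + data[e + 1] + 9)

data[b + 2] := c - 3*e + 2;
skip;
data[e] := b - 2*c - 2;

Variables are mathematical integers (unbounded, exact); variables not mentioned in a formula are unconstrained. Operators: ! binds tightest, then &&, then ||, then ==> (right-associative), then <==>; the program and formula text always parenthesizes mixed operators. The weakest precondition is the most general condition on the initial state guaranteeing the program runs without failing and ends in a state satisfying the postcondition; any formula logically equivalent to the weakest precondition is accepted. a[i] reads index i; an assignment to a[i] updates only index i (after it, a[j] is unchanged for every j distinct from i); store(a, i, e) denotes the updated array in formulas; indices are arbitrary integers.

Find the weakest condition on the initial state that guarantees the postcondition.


Working backward. After the program, the postcondition (!(2*b + e + 6 != 7)) && (3*c + 3*b != -3 || b + 5 != 2*data[3] + data[e + 1] + 9) must hold; in canonical form it is (!(2*b + e != 1)) && (3*b + 3*c != -3 || b != data[e + 1] + 2*data[3] + 4).
Before data[e] := b - 2*c - 2: (!(2*b + e != 1)) && (3*b + 3*c != -3 || b != store(data, e, b - 2*c - 2)[e + 1] + 2*store(data, e, b - 2*c - 2)[3] + 4)
Before skip: (!(2*b + e != 1)) && (3*b + 3*c != -3 || b != store(data, e, b - 2*c - 2)[e + 1] + 2*store(data, e, b - 2*c - 2)[3] + 4)
Before data[b + 2] := c - 3*e + 2: (!(2*b + e != 1)) && (3*b + 3*c != -3 || b != store(store(data, b + 2, c - 3*e + 2), e, b - 2*c - 2)[e + 1] + 2*store(store(data, b + 2, c - 3*e + 2), e, b - 2*c - 2)[3] + 4)
Answer: WP = (!(2*b + e != 1)) && (3*b + 3*c != -3 || b != store(store(data, b + 2, c - 3*e + 2), e, b - 2*c - 2)[e + 1] + 2*store(store(data, b + 2, c - 3*e + 2), e, b - 2*c - 2)[3] + 4)
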